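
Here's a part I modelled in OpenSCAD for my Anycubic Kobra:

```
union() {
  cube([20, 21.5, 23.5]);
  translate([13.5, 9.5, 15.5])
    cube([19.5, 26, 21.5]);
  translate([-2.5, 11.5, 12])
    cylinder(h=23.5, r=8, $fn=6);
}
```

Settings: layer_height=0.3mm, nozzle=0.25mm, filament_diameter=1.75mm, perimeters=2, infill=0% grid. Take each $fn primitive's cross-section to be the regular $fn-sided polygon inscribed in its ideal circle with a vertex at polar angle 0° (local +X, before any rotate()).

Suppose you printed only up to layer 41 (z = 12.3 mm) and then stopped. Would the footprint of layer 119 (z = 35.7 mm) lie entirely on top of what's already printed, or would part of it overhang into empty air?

Compare the two slices. At z = 12.3: the cube (footprint 20×21.5) is included at this height (area 430.00 mm²); the cube at (13.5, 9.5) is not intersected at this z (z outside [15.5, 37]); the r=8 cylinder at (-2.5, 11.5) gives a regular 6-gon of circumradius 8 (constant along its height) (area = (6/2)·8.000²·sin(360°/6) = 166.28 mm²); Merging all regions: the regions partially overlap — summed areas 596.28 mm² minus the doubly-counted overlap 48.50 mm² gives 547.78 mm² — area = 547.78 mm². At z = 35.7: the cube does not reach this height (z outside [0, 23.5]); the 19.5×26 cube at (13.5, 9.5) contributes its full rectangle (area 507.00 mm²); the cylinder at (-2.5, 11.5) does not reach this height (z outside [12, 35.5]); Taking the union: only the 19.5×26 cube at (13.5, 9.5) is present, so the union is just that shape — area = 507.00 mm². Checking containment: at z = 35.7 the cross-section extends beyond the z = 12.3 cross-section by about 429.00 mm².

part overhangs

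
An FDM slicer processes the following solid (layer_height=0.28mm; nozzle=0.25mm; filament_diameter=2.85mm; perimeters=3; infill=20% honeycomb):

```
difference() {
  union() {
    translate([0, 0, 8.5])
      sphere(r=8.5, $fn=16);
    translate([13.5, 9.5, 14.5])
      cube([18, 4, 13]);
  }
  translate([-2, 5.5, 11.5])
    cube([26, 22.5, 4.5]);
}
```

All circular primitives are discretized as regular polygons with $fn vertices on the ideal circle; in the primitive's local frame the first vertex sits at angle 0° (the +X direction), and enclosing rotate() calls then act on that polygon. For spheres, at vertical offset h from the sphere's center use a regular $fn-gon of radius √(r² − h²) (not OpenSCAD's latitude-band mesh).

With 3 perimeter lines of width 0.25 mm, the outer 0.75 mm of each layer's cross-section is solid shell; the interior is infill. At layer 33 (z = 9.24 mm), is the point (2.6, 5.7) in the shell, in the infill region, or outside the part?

At z = 9.24 mm: the sphere: section is a regular 16-gon, circumradius = √(r²−h²) = √(8.5²−0.74²) = 8.468; the cube at (13.5, 9.5) is not intersected at this z (z outside [14.5, 27.5]); Taking the union: only the r=8.5 sphere is present, so the union is just that shape — 1 connected region; the cube at (-2, 5.5) is absent (z outside [11.5, 16]); After the difference (first − rest): none of the subtracted shapes is present at this height, so that combined region is unchanged — 1 connected region. Overall, the cross-section is a single solid region. The nearest boundary edge runs (5.99, 5.99)→(3.24, 7.82); distance from the point to it = 2.12 mm. The point is inside the cross-section and 2.12 mm from the nearest boundary — more than the 0.75 mm shell width (3 × 0.25), so it's in the infill interior.

infill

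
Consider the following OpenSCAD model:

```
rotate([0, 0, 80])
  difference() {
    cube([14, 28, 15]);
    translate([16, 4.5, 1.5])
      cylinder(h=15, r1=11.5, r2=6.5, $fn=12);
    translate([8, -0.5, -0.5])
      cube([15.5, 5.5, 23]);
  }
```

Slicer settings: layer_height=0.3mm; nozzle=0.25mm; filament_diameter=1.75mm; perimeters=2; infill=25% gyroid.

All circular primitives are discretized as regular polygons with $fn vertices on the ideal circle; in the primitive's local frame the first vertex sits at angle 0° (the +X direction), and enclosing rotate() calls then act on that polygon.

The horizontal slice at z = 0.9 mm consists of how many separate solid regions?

1

At z = 0.9 mm: the cube (footprint 14×28) is included at this height; the cone at (16, 4.5) is absent (z outside [1.5, 16.5]); the cube at (8, -0.5) is present — its section is the full 15.5×5.5 rectangle; Taking the first minus the rest: starting from the 14×28 cube, the 15.5×5.5 cube at (8, -0.5) partially overlaps it — only the 30.00 mm² overlap (of its 85.25 mm²) is removed, clipping the outline — 1 connected region; (whole slice rotated 80° about Z — lengths, areas and connectivity unchanged). The result has 1 disconnected region.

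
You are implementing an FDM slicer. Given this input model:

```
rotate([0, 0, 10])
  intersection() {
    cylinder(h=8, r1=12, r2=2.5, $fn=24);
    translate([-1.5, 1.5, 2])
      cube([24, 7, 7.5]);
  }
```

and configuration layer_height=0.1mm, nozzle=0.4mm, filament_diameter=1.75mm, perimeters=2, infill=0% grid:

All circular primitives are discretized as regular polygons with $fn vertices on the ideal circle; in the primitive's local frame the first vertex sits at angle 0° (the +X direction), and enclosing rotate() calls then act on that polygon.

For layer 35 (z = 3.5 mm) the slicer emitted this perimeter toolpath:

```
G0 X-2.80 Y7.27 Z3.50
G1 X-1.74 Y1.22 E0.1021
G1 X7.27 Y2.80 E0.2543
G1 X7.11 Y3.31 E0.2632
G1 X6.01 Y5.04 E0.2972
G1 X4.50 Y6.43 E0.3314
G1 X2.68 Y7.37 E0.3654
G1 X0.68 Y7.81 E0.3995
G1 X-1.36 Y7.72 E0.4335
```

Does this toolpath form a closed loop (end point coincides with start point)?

no

Start point (G0): (-2.80, 7.27). End point (last G1): the path does not return to the start — open.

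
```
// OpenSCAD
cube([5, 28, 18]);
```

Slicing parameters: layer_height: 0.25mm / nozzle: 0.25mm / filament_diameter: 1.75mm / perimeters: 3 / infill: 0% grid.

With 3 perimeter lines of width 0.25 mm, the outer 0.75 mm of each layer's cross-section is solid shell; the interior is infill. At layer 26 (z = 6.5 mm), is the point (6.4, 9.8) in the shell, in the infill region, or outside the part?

outside

At z = 6.5 mm: the cube is present — its section is the full 5×28 rectangle. Overall, the cross-section is a single solid region. The nearest boundary edge runs (5.00, 0.00)→(5.00, 28.00); distance from the point to it = 1.40 mm. The point is not inside any of the regions above, so it lies outside the cross-section (1.40 mm from the nearest boundary).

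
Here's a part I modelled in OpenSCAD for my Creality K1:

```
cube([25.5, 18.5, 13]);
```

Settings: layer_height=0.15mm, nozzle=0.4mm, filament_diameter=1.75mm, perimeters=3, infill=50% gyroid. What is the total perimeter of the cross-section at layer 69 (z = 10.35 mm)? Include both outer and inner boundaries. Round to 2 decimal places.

At z = 10.35 mm: the cube (footprint 25.5×18.5) is included at this height (perimeter 88.00 mm). Overall, the cross-section is a single solid region. Total boundary length (outer) = 88.00 mm.

88.00 mm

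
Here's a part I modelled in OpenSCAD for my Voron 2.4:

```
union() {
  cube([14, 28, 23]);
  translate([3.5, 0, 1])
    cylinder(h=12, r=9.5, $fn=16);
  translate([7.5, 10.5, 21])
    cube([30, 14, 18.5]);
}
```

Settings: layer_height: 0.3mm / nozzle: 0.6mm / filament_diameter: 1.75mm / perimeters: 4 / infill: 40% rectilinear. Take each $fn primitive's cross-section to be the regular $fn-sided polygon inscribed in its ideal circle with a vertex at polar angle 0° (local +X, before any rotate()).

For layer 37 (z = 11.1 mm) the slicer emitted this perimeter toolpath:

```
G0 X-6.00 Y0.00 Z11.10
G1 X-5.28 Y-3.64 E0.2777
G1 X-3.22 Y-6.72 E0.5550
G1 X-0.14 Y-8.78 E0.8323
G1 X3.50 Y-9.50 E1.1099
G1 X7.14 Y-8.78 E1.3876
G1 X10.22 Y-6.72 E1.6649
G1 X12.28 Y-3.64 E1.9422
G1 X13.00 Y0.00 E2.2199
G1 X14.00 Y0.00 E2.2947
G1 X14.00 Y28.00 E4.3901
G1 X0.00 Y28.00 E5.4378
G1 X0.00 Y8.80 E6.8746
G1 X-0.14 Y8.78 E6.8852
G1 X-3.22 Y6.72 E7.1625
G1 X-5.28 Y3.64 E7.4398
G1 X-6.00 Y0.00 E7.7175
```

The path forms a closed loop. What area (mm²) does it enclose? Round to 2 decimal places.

567.32 mm²

Apply the shoelace formula to the sequence of (X, Y) vertices; enclosed area = 567.32 mm².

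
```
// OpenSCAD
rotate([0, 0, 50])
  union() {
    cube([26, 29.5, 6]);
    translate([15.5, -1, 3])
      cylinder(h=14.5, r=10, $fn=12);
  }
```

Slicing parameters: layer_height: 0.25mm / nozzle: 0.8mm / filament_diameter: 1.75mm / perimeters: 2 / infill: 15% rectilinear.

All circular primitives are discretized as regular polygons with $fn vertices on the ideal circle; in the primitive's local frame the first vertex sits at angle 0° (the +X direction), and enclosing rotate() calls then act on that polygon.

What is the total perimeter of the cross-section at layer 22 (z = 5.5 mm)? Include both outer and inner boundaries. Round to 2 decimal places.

At z = 5.5 mm: the cube (footprint 26×29.5) is included at this height (perimeter 111.00 mm); the r=10 cylinder at (15.5, -1) contributes a regular 12-gon of circumradius 10 (perimeter = 2·12·10.000·sin(180°/12) = 62.12 mm); Combining (union): the regions partially overlap (shared area 130.27 mm²), so the edge portions inside another operand are dropped and the merged outline is re-measured after clipping — boundary = 124.66 mm; (whole slice rotated 50° about Z — lengths, areas and connectivity unchanged). Overall, the cross-section is a single solid region. Total boundary length (outer) = 124.66 mm.

124.66 mm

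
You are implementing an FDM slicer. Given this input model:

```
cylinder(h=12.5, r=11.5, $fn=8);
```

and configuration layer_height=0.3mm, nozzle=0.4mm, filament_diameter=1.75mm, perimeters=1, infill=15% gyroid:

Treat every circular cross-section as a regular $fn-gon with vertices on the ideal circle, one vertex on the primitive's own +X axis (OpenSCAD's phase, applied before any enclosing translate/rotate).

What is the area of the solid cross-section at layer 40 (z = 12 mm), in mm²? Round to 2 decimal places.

At z = 12 mm: the r=11.5 cylinder gives a regular 8-gon of circumradius 11.5 (constant along its height) (area = (8/2)·11.500²·sin(360°/8) = 374.06 mm²). Overall, the cross-section is a single solid region. Net area = 374.06 mm².

374.06 mm²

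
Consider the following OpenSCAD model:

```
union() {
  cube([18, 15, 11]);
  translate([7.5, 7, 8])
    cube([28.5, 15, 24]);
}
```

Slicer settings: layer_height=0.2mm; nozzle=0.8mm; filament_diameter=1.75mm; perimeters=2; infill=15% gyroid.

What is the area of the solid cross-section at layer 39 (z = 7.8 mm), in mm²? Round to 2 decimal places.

At z = 7.8 mm: the cube (footprint 18×15) is included at this height (area 270.00 mm²); the cube at (7.5, 7) does not reach this height (z outside [8, 32]); Merging all regions: only the 18×15 cube is present, so the union is just that shape — area = 270.00 mm². Overall, the cross-section is a single solid region. Net area = 270.00 mm².

270.00 mm²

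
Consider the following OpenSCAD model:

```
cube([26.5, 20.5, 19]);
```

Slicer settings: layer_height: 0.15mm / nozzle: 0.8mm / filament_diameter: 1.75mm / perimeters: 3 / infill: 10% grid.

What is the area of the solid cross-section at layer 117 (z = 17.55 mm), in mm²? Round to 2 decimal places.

543.25 mm²

At z = 17.55 mm: the 26.5×20.5 cube contributes its full rectangle (area 543.25 mm²). Overall, the cross-section is a single solid region. Net area = 543.25 mm².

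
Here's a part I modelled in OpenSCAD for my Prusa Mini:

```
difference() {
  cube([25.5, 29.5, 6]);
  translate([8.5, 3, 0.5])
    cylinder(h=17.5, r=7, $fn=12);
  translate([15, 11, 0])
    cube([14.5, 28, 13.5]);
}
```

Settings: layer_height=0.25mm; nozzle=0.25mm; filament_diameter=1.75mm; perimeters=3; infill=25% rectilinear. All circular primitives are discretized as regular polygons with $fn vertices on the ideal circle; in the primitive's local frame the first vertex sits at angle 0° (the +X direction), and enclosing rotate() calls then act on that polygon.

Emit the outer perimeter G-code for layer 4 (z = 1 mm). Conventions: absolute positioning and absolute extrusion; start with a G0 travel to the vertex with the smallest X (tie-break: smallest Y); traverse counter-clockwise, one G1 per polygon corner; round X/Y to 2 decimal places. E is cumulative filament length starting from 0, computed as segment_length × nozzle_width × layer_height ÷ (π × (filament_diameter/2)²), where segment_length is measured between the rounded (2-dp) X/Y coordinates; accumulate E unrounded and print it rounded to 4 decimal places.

At z = 1 mm: the cube (footprint 25.5×29.5) is included at this height; the cylinder at (8.5, 3): section is a regular 12-gon, circumradius r=7; the 14.5×28 cube at (15, 11) contributes its full rectangle; Subtracting the remaining from the first: starting from the 25.5×29.5 cube, the r=7 cylinder at (8.5, 3) partially overlaps it — only the 113.09 mm² overlap (of its 147.00 mm²) is removed, clipping the outline; the 14.5×28 cube at (15, 11) partially overlaps it — only the 194.25 mm² overlap (of its 406.00 mm²) is removed, clipping the outline — 1 connected region. The outline is a single polygon with 15 vertices. Extrusion per mm of travel: 0.25 × 0.25 / (π × 0.875²) = 0.025984. Accumulating E over each segment gives final E = 3.2623.

G0 X0.00 Y0.00 Z1.00
G1 X2.30 Y0.00 E0.0598
G1 X1.50 Y3.00 E0.1404
G1 X2.44 Y6.50 E0.2346
G1 X5.00 Y9.06 E0.3287
G1 X8.50 Y10.00 E0.4229
G1 X12.00 Y9.06 E0.5170
G1 X14.56 Y6.50 E0.6111
G1 X15.50 Y3.00 E0.7053
G1 X14.70 Y0.00 E0.7859
G1 X25.50 Y0.00 E1.0666
G1 X25.50 Y11.00 E1.3524
G1 X15.00 Y11.00 E1.6252
G1 X15.00 Y29.50 E2.1060
G1 X0.00 Y29.50 E2.4957
G1 X0.00 Y0.00 E3.2623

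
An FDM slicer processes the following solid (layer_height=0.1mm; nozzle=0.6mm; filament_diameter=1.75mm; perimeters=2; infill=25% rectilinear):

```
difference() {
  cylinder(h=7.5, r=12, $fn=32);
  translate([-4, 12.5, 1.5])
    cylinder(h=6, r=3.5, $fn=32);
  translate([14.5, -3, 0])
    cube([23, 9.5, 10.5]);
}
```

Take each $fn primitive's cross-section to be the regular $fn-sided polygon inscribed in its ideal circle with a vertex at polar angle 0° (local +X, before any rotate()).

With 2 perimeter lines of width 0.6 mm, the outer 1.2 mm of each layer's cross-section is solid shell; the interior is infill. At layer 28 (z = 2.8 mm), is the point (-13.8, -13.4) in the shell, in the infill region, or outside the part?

At z = 2.8 mm: the cylinder: section is a regular 32-gon, circumradius r=12; the r=3.5 cylinder at (-4, 12.5) gives a regular 32-gon of circumradius 3.5 (constant along its height); the cube at (14.5, -3) is present — its section is the full 23×9.5 rectangle; Subtracting the remaining from the first: starting from the r=12 cylinder, the r=3.5 cylinder at (-4, 12.5) partially overlaps it — only the 10.22 mm² overlap (of its 38.24 mm²) is removed, clipping the outline; the 23×9.5 cube at (14.5, -3) misses the remaining region (no effect) — 1 connected region. Overall, the cross-section is a single solid region. The nearest boundary edge runs (-6.67, -9.98)→(-8.49, -8.49); distance from the point to it = 7.24 mm. The point is not inside any of the regions above, so it lies outside the cross-section (7.24 mm from the nearest boundary).

outside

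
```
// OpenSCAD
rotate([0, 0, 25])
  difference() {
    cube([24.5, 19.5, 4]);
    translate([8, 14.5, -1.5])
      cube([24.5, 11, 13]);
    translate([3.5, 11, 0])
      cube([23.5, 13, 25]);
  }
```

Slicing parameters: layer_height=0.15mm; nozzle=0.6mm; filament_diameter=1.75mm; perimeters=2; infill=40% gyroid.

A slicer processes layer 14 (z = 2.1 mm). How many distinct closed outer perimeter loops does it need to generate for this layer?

1

At z = 2.1 mm: the 24.5×19.5 cube contributes its full rectangle; the 24.5×11 cube at (8, 14.5) contributes its full rectangle; the cube at (3.5, 11) (footprint 23.5×13) is included at this height; After the difference (first − rest): starting from the 24.5×19.5 cube, the 24.5×11 cube at (8, 14.5) partially overlaps it — only the 82.50 mm² overlap (of its 269.50 mm²) is removed, clipping the outline; the 23.5×13 cube at (3.5, 11) partially overlaps it — only the 96.00 mm² overlap (of its 305.50 mm²) is removed, clipping the outline — 1 connected region; (rotated 25° about Z; rotation is an isometry so areas/perimeters/island counts are preserved). The result has 1 disconnected region.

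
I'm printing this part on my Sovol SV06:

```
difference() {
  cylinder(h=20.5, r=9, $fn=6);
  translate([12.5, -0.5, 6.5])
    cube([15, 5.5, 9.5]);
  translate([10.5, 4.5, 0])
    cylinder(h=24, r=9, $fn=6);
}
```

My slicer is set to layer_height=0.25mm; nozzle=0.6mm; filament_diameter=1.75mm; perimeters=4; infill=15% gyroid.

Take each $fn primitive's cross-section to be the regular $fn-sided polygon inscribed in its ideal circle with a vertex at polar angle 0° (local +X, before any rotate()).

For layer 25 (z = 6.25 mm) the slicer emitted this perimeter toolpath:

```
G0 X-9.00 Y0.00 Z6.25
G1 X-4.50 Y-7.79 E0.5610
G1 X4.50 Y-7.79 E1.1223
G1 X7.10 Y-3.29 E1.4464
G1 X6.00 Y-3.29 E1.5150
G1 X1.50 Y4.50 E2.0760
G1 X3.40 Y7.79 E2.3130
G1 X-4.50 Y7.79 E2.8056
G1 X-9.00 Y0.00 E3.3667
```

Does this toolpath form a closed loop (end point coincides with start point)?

yes

Start point (G0): (-9.00, 0.00). End point (last G1): the path returns to the start — closed.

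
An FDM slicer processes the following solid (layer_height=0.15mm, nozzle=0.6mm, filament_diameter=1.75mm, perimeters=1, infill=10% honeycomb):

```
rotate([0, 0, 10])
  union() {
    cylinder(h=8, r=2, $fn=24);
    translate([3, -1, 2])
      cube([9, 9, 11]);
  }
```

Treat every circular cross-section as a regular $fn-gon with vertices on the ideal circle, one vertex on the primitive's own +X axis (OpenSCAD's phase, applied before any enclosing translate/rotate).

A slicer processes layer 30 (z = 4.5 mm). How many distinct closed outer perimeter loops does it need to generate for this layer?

2

At z = 4.5 mm: the r=2 cylinder contributes a regular 24-gon of circumradius 2; the cube at (3, -1) is present — its section is the full 9×9 rectangle; Combining (union): the 2 present regions are separate (no shared area or edge), so areas and boundary lengths simply add and each stays a separate island — 2 connected regions; (rotated 10° about Z; rotation is an isometry so areas/perimeters/island counts are preserved). The result has 2 disconnected regions.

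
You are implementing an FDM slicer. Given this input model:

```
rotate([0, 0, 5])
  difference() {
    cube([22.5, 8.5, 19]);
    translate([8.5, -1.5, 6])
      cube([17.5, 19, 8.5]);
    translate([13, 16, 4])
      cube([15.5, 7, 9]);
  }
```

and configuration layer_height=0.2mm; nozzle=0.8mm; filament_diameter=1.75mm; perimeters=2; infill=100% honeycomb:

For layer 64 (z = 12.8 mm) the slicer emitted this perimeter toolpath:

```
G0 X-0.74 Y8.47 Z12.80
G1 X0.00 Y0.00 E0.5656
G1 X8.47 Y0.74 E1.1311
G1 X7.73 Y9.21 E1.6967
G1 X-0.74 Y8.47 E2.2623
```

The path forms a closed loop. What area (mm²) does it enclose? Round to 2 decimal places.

72.29 mm²

Apply the shoelace formula to the sequence of (X, Y) vertices; enclosed area = 72.29 mm².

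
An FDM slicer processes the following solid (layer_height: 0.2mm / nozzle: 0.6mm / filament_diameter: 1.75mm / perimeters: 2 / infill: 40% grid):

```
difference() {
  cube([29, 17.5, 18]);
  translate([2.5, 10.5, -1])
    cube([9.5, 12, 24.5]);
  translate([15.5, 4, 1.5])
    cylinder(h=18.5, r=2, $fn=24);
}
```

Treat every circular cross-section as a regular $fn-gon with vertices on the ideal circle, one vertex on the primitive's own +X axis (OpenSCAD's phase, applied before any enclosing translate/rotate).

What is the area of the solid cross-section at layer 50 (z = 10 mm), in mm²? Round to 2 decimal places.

428.58 mm²

At z = 10 mm: the cube (footprint 29×17.5) is included at this height (area 507.50 mm²); the 9.5×12 cube at (2.5, 10.5) contributes its full rectangle (area 114.00 mm²); the r=2 cylinder at (15.5, 4) contributes a regular 24-gon of circumradius 2 (area = (24/2)·2.000²·sin(360°/24) = 12.42 mm²); Taking the first minus the rest: starting from the 29×17.5 cube (507.50 mm²), the 9.5×12 cube at (2.5, 10.5) partially overlaps it — only the 66.50 mm² overlap (of its 114.00 mm²) is removed, clipping the outline; the r=2 cylinder at (15.5, 4) lies wholly inside it (removes its full 12.42 mm² and its 12.53 mm outline becomes a hole wall) — area = 428.58 mm². Overall, the cross-section is one region with 1 hole. Net area = 428.58 mm².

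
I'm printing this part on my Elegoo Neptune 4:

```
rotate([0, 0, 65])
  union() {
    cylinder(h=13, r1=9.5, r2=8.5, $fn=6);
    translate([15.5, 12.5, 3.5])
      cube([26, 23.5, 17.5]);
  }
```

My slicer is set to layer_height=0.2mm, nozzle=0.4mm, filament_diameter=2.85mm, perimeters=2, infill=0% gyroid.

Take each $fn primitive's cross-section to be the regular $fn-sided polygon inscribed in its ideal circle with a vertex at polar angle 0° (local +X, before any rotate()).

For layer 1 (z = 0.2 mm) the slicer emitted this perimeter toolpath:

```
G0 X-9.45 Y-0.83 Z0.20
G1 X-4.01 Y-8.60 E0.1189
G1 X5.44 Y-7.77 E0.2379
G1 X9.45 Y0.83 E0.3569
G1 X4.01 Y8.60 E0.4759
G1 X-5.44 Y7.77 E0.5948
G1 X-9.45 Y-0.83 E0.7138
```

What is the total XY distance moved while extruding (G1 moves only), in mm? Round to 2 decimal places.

56.92 mm

Sum the Euclidean lengths of each G1 segment: total = 56.92 mm.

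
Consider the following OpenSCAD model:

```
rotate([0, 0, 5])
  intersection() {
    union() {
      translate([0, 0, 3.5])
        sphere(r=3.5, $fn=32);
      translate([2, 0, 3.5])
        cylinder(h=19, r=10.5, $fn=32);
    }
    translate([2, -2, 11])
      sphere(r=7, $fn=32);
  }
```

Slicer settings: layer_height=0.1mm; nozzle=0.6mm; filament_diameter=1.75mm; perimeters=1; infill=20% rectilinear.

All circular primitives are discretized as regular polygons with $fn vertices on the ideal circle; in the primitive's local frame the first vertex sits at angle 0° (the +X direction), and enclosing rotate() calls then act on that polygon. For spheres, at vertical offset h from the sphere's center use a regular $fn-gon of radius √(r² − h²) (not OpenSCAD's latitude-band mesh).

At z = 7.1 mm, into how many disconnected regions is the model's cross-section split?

1

At z = 7.1 mm: the sphere is absent (|z−center|=3.600 > r=3.5); the r=10.5 cylinder at (2, 0) contributes a regular 32-gon of circumradius 10.5; Merging all regions: only the r=10.5 cylinder at (2, 0) is present, so the union is just that shape — 1 connected region; the r=7 sphere at (2, -2) slices to a regular 32-gon of circumradius 5.813 (√(r²−h²) with h=3.9 from center); After intersecting: the r=7 sphere at (2, -2) lies inside the result so far, so the common part is the r=7 sphere at (2, -2) itself — 1 connected region; (rotated 5° about Z; rotation is an isometry so areas/perimeters/island counts are preserved). The result has 1 disconnected region.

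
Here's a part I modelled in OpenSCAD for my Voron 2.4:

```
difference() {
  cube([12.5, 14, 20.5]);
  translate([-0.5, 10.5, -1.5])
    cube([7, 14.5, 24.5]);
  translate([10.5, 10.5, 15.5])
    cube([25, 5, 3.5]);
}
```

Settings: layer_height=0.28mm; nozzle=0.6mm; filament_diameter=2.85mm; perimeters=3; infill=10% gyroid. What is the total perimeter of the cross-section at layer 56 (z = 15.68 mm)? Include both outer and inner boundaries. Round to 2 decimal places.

At z = 15.68 mm: the 12.5×14 cube contributes its full rectangle (perimeter 53.00 mm); the cube at (-0.5, 10.5) (footprint 7×14.5) is included at this height (perimeter 43.00 mm); the 25×5 cube at (10.5, 10.5) contributes its full rectangle (perimeter 60.00 mm); Subtracting the remaining from the first: starting from the 12.5×14 cube, the 7×14.5 cube at (-0.5, 10.5) partially overlaps it — only the 22.75 mm² overlap (of its 101.50 mm²) is removed, clipping the outline; the 25×5 cube at (10.5, 10.5) partially overlaps it — only the 7.00 mm² overlap (of its 125.00 mm²) is removed, clipping the outline — boundary = 53.00 mm. Overall, the cross-section is a single solid region. Total boundary length (outer) = 53.00 mm.

53.00 mm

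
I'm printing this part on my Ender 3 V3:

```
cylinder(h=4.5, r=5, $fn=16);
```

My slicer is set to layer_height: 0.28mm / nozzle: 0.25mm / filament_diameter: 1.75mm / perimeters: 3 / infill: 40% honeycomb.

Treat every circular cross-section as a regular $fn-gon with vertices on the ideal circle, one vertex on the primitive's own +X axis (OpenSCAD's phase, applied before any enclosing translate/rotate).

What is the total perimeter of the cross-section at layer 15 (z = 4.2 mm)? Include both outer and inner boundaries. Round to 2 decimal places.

31.21 mm

At z = 4.2 mm: the cylinder: section is a regular 16-gon, circumradius r=5 (perimeter = 2·16·5.000·sin(180°/16) = 31.21 mm). Overall, the cross-section is a single solid region. Total boundary length (outer) = 31.21 mm.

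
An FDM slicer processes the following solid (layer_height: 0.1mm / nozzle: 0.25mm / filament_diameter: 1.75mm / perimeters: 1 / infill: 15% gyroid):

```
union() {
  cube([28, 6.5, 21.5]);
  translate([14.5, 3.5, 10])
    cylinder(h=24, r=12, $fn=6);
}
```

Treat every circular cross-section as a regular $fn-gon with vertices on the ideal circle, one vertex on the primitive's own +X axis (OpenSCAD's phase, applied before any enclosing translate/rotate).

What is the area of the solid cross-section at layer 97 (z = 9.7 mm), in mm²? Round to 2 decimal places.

At z = 9.7 mm: the 28×6.5 cube contributes its full rectangle (area 182.00 mm²); the cylinder at (14.5, 3.5) does not reach this height (z outside [10, 34]); Merging all regions: only the 28×6.5 cube is present, so the union is just that shape — area = 182.00 mm². Overall, the cross-section is a single solid region. Net area = 182.00 mm².

182.00 mm²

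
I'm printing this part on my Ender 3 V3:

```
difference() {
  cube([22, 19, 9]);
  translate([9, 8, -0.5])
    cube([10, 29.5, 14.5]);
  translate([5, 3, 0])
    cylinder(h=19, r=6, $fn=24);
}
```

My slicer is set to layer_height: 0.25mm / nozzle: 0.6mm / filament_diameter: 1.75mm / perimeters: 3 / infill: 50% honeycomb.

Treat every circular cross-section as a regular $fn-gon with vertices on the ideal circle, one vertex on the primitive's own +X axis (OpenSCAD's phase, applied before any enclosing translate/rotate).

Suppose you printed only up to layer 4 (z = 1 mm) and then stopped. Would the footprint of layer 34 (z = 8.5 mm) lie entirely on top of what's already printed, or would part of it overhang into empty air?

Compare the two slices. At z = 1: the 22×19 cube contributes its full rectangle (area 418.00 mm²); the cube at (9, 8) is present — its section is the full 10×29.5 rectangle (area 295.00 mm²); the cylinder at (5, 3): section is a regular 24-gon, circumradius r=6 (area = (24/2)·6.000²·sin(360°/24) = 111.81 mm²); Taking the first minus the rest: starting from the 22×19 cube (418.00 mm²), the 10×29.5 cube at (9, 8) partially overlaps it — only the 110.00 mm² overlap (of its 295.00 mm²) is removed, clipping the outline; the r=6 cylinder at (5, 3) partially overlaps it — only the 85.88 mm² overlap (of its 111.81 mm²) is removed, clipping the outline — area = 222.12 mm². At z = 8.5: the cube is present — its section is the full 22×19 rectangle (area 418.00 mm²); the 10×29.5 cube at (9, 8) contributes its full rectangle (area 295.00 mm²); the cylinder at (5, 3): section is a regular 24-gon, circumradius r=6 (area = (24/2)·6.000²·sin(360°/24) = 111.81 mm²); After the difference (first − rest): starting from the 22×19 cube (418.00 mm²), the 10×29.5 cube at (9, 8) partially overlaps it — only the 110.00 mm² overlap (of its 295.00 mm²) is removed, clipping the outline; the r=6 cylinder at (5, 3) partially overlaps it — only the 85.88 mm² overlap (of its 111.81 mm²) is removed, clipping the outline — area = 222.12 mm². Checking containment: the cross-section at z = 8.5 is a subset of the cross-section at z = 1.

entirely on top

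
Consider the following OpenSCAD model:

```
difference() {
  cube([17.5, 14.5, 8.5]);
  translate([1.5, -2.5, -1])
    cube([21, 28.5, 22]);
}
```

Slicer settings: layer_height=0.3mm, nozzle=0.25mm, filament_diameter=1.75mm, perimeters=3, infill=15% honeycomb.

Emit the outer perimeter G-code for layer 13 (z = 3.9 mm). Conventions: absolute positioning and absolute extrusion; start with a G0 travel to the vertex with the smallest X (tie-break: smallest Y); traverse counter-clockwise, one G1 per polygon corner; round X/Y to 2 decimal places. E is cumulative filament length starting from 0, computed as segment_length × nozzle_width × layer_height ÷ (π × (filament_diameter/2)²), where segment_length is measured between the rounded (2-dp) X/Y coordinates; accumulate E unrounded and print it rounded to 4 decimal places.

At z = 3.9 mm: the 17.5×14.5 cube contributes its full rectangle; the cube at (1.5, -2.5) is present — its section is the full 21×28.5 rectangle; After the difference (first − rest): starting from the 17.5×14.5 cube, the 21×28.5 cube at (1.5, -2.5) partially overlaps it — only the 232.00 mm² overlap (of its 598.50 mm²) is removed, clipping the outline — 1 connected region. The outline is a single polygon with 4 vertices. Extrusion per mm of travel: 0.25 × 0.3 / (π × 0.875²) = 0.031181. Accumulating E over each segment gives final E = 0.9978.

G0 X0.00 Y0.00 Z3.90
G1 X1.50 Y0.00 E0.0468
G1 X1.50 Y14.50 E0.4989
G1 X0.00 Y14.50 E0.5457
G1 X0.00 Y0.00 E0.9978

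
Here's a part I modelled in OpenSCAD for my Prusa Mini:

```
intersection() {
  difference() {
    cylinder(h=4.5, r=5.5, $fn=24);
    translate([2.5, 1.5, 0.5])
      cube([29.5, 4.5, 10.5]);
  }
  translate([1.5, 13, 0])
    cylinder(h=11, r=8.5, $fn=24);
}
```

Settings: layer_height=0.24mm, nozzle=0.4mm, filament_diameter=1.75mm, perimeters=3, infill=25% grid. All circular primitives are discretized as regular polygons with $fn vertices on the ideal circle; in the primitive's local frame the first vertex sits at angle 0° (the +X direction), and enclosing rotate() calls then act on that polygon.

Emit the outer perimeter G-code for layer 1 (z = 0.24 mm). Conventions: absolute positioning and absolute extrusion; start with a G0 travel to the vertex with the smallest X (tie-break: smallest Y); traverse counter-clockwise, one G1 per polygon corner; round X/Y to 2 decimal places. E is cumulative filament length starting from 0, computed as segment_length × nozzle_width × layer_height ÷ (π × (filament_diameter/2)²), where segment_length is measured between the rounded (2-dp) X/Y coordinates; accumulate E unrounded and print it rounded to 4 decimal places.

At z = 0.24 mm: the r=5.5 cylinder contributes a regular 24-gon of circumradius 5.5; the cube at (2.5, 1.5) does not reach this height (z outside [0.5, 11]); Taking the first minus the rest: none of the subtracted shapes is present at this height, so the r=5.5 cylinder is unchanged — 1 connected region; the cylinder at (1.5, 13): section is a regular 24-gon, circumradius r=8.5; Taking the intersection: the r=8.5 cylinder at (1.5, 13) partially overlaps that combined region; clipping to the common part keeps 2.59 mm² — 1 connected region. The outline is a single polygon with 8 vertices. Extrusion per mm of travel: 0.4 × 0.24 / (π × 0.875²) = 0.039912. Accumulating E over each segment gives final E = 0.3750.

G0 X-1.69 Y5.20 Z0.24
G1 X-0.70 Y4.79 E0.0428
G1 X1.50 Y4.50 E0.1313
G1 X2.86 Y4.68 E0.1861
G1 X2.75 Y4.76 E0.1915
G1 X1.42 Y5.31 E0.2490
G1 X0.00 Y5.50 E0.3061
G1 X-1.42 Y5.31 E0.3633
G1 X-1.69 Y5.20 E0.3750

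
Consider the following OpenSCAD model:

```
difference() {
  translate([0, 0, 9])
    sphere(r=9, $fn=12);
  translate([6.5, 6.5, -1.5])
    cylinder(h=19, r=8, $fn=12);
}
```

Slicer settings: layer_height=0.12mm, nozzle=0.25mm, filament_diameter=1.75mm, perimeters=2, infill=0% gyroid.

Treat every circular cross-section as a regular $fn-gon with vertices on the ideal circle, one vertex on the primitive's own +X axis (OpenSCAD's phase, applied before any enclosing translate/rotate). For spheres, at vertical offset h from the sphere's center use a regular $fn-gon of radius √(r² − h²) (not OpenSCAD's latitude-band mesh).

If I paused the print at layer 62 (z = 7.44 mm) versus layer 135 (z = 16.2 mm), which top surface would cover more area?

Layer 62 (z = 7.44): the r=9 sphere contributes a regular 12-gon of circumradius √(9²−1.56²) = 8.864 (area = (12/2)·8.864²·sin(360°/12) = 235.70 mm²); the cylinder at (6.5, 6.5): section is a regular 12-gon, circumradius r=8 (area = (12/2)·8.000²·sin(360°/12) = 192.00 mm²); Subtracting the remaining from the first: starting from the r=9 sphere (235.70 mm²), the r=8 cylinder at (6.5, 6.5) partially overlaps it — only the 70.05 mm² overlap (of its 192.00 mm²) is removed, clipping the outline — area = 165.65 mm². So its area = 165.65 mm². Layer 135 (z = 16.2): the r=9 sphere slices to a regular 12-gon of circumradius 5.400 (√(r²−h²) with h=7.2 from center) (area = (12/2)·5.400²·sin(360°/12) = 87.48 mm²); the r=8 cylinder at (6.5, 6.5) contributes a regular 12-gon of circumradius 8 (area = (12/2)·8.000²·sin(360°/12) = 192.00 mm²); Taking the first minus the rest: starting from the r=9 sphere (87.48 mm²), the r=8 cylinder at (6.5, 6.5) partially overlaps it — only the 24.28 mm² overlap (of its 192.00 mm²) is removed, clipping the outline — area = 63.20 mm². So its area = 63.20 mm². Layer 62 is larger (165.65 vs 63.20 mm²).

layer 62 (z = 7.44 mm)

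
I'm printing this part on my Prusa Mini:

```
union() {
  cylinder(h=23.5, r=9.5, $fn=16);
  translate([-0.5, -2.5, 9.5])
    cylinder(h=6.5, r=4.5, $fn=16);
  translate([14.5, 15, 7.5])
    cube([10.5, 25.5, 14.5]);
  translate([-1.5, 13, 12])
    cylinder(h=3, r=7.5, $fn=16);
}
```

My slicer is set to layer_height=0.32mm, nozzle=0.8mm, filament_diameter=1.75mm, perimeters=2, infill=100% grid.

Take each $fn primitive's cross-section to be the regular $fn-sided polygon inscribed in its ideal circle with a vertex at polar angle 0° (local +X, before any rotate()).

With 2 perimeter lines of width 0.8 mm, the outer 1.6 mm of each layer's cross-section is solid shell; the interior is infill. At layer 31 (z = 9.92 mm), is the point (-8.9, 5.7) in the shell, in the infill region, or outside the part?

outside

At z = 9.92 mm: the r=9.5 cylinder gives a regular 16-gon of circumradius 9.5 (constant along its height); the r=4.5 cylinder at (-0.5, -2.5) contributes a regular 16-gon of circumradius 4.5; the cube at (14.5, 15) (footprint 10.5×25.5) is included at this height; the cylinder at (-1.5, 13) is not intersected at this z (z outside [12, 15]); Combining (union): the regions partially overlap (shared area 61.99 mm²), so overlapping operands fuse into one piece — 2 connected regions. Overall, the cross-section has 2 separate islands. The nearest boundary edge runs (-8.78, 3.64)→(-6.72, 6.72); distance from the point to it = 1.25 mm. The point is not inside any of the regions above, so it lies outside the cross-section (1.25 mm from the nearest boundary).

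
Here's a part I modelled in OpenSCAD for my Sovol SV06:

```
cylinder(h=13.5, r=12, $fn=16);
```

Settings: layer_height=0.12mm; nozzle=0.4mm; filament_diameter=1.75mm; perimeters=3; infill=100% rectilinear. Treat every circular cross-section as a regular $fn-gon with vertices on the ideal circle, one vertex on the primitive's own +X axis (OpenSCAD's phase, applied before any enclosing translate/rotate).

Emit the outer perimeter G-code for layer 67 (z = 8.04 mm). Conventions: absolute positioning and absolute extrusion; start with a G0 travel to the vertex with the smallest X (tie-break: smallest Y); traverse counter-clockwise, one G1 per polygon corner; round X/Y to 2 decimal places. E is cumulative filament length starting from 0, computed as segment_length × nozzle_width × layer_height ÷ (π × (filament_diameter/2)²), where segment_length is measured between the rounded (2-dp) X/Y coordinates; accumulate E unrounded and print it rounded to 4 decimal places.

G0 X-12.00 Y0.00 Z8.04
G1 X-11.09 Y-4.59 E0.0934
G1 X-8.49 Y-8.49 E0.1869
G1 X-4.59 Y-11.09 E0.2805
G1 X0.00 Y-12.00 E0.3738
G1 X4.59 Y-11.09 E0.4672
G1 X8.49 Y-8.49 E0.5608
G1 X11.09 Y-4.59 E0.6543
G1 X12.00 Y0.00 E0.7477
G1 X11.09 Y4.59 E0.8411
G1 X8.49 Y8.49 E0.9346
G1 X4.59 Y11.09 E1.0281
G1 X0.00 Y12.00 E1.1215
G1 X-4.59 Y11.09 E1.2149
G1 X-8.49 Y8.49 E1.3084
G1 X-11.09 Y4.59 E1.4020
G1 X-12.00 Y0.00 E1.4954

At z = 8.04 mm: the r=12 cylinder contributes a regular 16-gon of circumradius 12. The outline is a single polygon with 16 vertices. Extrusion per mm of travel: 0.4 × 0.12 / (π × 0.875²) = 0.019956. Accumulating E over each segment gives final E = 1.4954.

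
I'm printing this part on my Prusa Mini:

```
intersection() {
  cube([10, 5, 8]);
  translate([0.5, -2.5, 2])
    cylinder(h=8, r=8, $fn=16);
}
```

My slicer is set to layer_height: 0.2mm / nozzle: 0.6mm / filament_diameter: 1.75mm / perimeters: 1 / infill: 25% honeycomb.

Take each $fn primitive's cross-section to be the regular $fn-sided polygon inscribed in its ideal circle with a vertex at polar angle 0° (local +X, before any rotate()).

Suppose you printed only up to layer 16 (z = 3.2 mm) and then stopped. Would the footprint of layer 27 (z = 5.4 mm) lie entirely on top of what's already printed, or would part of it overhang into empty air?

Compare the two slices. At z = 3.2: the cube is present — its section is the full 10×5 rectangle (area 50.00 mm²); the cylinder at (0.5, -2.5): section is a regular 16-gon, circumradius r=8 (area = (16/2)·8.000²·sin(360°/16) = 195.93 mm²); Keeping only the common overlap: the r=8 cylinder at (0.5, -2.5) partially overlaps the 10×5 cube; clipping to the common part keeps 31.48 mm² — area = 31.48 mm². At z = 5.4: the 10×5 cube contributes its full rectangle (area 50.00 mm²); the r=8 cylinder at (0.5, -2.5) gives a regular 16-gon of circumradius 8 (constant along its height) (area = (16/2)·8.000²·sin(360°/16) = 195.93 mm²); Taking the intersection: the r=8 cylinder at (0.5, -2.5) partially overlaps the 10×5 cube; clipping to the common part keeps 31.48 mm² — area = 31.48 mm². Checking containment: the cross-section at z = 5.4 is a subset of the cross-section at z = 3.2.

entirely on top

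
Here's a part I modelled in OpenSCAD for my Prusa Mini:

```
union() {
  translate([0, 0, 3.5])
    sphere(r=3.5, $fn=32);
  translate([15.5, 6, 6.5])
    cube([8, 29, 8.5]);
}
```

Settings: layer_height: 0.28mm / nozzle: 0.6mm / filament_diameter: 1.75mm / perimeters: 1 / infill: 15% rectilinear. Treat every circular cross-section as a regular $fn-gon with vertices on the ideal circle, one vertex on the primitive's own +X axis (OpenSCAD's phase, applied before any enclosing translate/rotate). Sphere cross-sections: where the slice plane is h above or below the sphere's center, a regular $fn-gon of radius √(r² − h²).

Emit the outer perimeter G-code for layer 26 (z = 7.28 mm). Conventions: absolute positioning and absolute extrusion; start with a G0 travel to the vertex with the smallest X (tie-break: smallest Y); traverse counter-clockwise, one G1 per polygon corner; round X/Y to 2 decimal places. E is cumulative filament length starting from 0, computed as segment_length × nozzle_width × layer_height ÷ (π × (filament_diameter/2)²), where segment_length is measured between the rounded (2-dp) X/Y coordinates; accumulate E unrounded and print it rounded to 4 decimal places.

At z = 7.28 mm: the sphere does not reach this height (|z−center|=3.780 > r=3.5); the 8×29 cube at (15.5, 6) contributes its full rectangle; Taking the union: only the 8×29 cube at (15.5, 6) is present, so the union is just that shape — 1 connected region. The outline is a single polygon with 4 vertices. Extrusion per mm of travel: 0.6 × 0.28 / (π × 0.875²) = 0.069846. Accumulating E over each segment gives final E = 5.1686.

G0 X15.50 Y6.00 Z7.28
G1 X23.50 Y6.00 E0.5588
G1 X23.50 Y35.00 E2.5843
G1 X15.50 Y35.00 E3.1431
G1 X15.50 Y6.00 E5.1686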